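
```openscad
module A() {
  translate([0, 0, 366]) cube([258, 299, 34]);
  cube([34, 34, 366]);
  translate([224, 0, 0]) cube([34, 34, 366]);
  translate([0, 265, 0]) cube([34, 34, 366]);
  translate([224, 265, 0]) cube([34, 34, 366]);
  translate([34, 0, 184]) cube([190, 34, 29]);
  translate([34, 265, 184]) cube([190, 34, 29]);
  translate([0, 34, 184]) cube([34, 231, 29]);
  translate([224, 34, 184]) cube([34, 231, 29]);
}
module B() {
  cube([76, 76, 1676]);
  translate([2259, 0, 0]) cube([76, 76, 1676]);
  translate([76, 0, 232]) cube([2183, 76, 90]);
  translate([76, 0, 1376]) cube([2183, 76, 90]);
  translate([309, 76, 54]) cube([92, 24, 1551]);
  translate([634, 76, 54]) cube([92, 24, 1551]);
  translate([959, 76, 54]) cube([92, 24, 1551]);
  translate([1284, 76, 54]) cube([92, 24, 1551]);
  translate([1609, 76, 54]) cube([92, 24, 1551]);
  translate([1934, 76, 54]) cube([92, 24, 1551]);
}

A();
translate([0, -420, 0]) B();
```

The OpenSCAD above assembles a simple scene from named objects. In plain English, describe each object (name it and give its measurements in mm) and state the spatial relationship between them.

A is a four-legged stool. The seat is 258×299 mm, 34 mm thick, top at z = 400 mm. It stands on four square legs, each 34×34 mm in cross-section, from z = 0 to the seat underside, each flush with a corner of the seat. Four stretchers, 34 mm wide and 29 mm tall, connect adjacent legs with their undersides at z = 184 mm, each running between the inner faces of the legs it joins and aligned with the legs' outer faces on the other axis.

B is a fence section. Two 76×76 mm posts, 1676 mm tall, stand on the floor with a clear span of 2183 mm between their inner faces. Two horizontal rails of 76×90 mm section span the gap between the posts with their undersides at z = 232 mm and z = 1376 mm, flush with the posts' −y face. 6 pickets, each 92 mm wide, 24 mm thick and 1551 mm tall, are fixed to the +y face of the rails with their bottoms at z = 54 mm, evenly spaced across the span with equal gaps (rounded down to the nearest mm) at the −x end and between each pair — any rounding remainder accumulates at the +x end.

The fence section is on the floor beside the stool on its −y side.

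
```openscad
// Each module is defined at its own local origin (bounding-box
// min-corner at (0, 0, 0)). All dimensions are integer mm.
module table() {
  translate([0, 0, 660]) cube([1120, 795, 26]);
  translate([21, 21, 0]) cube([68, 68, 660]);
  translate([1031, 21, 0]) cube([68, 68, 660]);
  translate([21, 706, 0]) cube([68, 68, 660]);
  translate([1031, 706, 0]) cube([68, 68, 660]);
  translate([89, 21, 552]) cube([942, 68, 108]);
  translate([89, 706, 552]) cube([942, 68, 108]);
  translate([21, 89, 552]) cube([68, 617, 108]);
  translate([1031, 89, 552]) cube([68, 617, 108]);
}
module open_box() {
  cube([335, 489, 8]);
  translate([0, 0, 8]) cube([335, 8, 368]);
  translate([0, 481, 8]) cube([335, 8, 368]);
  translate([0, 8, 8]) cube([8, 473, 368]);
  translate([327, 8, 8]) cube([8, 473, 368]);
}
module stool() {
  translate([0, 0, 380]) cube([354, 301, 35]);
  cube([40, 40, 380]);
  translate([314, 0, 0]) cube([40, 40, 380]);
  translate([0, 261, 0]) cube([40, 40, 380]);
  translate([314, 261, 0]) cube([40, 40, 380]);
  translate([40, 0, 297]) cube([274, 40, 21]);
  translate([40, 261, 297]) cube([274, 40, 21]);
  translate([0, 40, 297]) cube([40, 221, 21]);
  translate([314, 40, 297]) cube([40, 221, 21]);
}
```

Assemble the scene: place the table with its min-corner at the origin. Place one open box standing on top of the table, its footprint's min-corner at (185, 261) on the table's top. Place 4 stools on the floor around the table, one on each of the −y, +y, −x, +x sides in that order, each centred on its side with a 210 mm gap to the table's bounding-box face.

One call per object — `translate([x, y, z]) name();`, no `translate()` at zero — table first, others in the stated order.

table();
translate([185, 261, 686]) open_box();
translate([383, -511, 0]) stool();
translate([383, 1005, 0]) stool();
translate([-564, 247, 0]) stool();
translate([1330, 247, 0]) stool();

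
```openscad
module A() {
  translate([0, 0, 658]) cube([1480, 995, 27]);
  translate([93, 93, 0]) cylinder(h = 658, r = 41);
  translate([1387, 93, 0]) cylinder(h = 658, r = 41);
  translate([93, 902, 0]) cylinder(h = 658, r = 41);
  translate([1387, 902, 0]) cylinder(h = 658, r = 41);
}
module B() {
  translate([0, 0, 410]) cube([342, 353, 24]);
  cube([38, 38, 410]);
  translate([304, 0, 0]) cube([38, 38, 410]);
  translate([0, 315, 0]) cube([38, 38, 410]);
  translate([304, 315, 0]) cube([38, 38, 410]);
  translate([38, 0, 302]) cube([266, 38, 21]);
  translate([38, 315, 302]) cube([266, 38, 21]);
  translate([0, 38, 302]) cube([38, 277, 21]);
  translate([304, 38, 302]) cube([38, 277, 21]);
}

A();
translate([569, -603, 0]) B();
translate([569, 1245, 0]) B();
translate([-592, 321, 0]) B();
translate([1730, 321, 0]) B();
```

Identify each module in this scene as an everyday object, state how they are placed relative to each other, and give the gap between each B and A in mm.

Each stool's nearest face is 250 mm from the table's bounding box.

A is a table. B is a stool. Four stools sit around the table at the −y, +y, −x, +x sides. The gap between each stool and the table is 250 mm.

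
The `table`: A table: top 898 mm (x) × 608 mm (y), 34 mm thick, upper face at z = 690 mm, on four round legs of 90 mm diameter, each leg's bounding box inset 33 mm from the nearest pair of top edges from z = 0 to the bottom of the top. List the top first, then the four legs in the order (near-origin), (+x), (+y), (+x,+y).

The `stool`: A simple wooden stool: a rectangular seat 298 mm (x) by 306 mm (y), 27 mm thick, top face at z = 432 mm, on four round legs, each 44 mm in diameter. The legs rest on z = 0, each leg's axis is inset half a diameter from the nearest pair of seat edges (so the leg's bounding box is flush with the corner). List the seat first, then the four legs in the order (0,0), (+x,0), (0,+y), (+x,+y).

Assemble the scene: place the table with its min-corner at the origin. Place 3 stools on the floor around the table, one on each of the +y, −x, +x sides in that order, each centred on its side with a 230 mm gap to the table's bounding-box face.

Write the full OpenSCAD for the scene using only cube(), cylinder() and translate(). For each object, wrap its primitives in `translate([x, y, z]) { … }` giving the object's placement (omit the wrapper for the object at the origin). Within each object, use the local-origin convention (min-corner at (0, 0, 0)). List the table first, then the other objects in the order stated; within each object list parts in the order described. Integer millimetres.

translate([0, 0, 656]) cube([898, 608, 34]);
translate([78, 78, 0]) cylinder(h = 656, r = 45);
translate([820, 78, 0]) cylinder(h = 656, r = 45);
translate([78, 530, 0]) cylinder(h = 656, r = 45);
translate([820, 530, 0]) cylinder(h = 656, r = 45);
translate([300, 838, 0]) {
  translate([0, 0, 405]) cube([298, 306, 27]);
  translate([22, 22, 0]) cylinder(h = 405, r = 22);
  translate([276, 22, 0]) cylinder(h = 405, r = 22);
  translate([22, 284, 0]) cylinder(h = 405, r = 22);
  translate([276, 284, 0]) cylinder(h = 405, r = 22);
}
translate([-528, 151, 0]) {
  translate([0, 0, 405]) cube([298, 306, 27]);
  translate([22, 22, 0]) cylinder(h = 405, r = 22);
  translate([276, 22, 0]) cylinder(h = 405, r = 22);
  translate([22, 284, 0]) cylinder(h = 405, r = 22);
  translate([276, 284, 0]) cylinder(h = 405, r = 22);
}
translate([1128, 151, 0]) {
  translate([0, 0, 405]) cube([298, 306, 27]);
  translate([22, 22, 0]) cylinder(h = 405, r = 22);
  translate([276, 22, 0]) cylinder(h = 405, r = 22);
  translate([22, 284, 0]) cylinder(h = 405, r = 22);
  translate([276, 284, 0]) cylinder(h = 405, r = 22);
}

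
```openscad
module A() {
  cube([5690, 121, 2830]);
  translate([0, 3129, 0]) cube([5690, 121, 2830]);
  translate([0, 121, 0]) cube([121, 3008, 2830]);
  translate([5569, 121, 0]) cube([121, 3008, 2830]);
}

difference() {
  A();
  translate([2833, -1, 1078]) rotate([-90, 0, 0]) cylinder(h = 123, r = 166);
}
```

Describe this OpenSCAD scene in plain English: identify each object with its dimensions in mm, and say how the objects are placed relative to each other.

A is a box-shaped house frame (walls only): outside footprint 5690×3250 mm, wall height 2830 mm, wall thickness 121 mm. The two y-facing walls run the full x-width; the two x-facing walls fit between the inner faces of the y-facing walls.

The house frame has a circular hole of radius 166 mm through its front wall, centred at (x = 2833, z = 1078).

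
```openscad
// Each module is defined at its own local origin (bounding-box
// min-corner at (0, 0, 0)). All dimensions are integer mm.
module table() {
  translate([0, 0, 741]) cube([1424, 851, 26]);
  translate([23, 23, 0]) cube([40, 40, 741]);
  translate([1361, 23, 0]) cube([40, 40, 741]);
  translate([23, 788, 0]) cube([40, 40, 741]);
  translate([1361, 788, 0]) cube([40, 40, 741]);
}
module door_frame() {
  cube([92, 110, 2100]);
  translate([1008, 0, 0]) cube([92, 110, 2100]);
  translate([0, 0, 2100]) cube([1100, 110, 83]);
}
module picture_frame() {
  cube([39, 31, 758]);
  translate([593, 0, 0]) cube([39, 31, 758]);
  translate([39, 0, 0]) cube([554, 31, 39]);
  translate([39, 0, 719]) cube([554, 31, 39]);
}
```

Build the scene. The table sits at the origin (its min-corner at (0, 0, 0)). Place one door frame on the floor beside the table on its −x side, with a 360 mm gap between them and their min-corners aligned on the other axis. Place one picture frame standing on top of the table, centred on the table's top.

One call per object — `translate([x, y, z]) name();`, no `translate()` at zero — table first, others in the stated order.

table();
translate([-1460, 0, 0]) door_frame();
translate([396, 410, 767]) picture_frame();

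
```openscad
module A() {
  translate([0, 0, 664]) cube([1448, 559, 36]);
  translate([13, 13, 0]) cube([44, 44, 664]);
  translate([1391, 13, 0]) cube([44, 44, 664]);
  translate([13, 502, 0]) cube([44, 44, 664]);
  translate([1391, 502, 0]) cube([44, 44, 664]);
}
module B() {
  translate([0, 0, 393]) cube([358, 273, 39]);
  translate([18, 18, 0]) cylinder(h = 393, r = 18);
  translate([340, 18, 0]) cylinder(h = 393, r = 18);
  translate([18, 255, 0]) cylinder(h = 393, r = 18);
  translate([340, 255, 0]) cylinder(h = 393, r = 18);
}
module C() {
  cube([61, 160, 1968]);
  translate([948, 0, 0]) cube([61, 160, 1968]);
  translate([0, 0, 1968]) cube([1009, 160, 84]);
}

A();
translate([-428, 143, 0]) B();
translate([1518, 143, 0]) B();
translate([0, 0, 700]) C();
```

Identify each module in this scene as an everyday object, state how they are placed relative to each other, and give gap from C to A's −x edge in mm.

A is a table. B is a stool. C is a door frame. Two stools sit around the table at the −x, +x sides. The door frame is on top of the table. The gap from the door frame to the table's −x edge is 0 mm.

The door frame's min-x is at 0; the table's min-x is 0; gap = 0 mm.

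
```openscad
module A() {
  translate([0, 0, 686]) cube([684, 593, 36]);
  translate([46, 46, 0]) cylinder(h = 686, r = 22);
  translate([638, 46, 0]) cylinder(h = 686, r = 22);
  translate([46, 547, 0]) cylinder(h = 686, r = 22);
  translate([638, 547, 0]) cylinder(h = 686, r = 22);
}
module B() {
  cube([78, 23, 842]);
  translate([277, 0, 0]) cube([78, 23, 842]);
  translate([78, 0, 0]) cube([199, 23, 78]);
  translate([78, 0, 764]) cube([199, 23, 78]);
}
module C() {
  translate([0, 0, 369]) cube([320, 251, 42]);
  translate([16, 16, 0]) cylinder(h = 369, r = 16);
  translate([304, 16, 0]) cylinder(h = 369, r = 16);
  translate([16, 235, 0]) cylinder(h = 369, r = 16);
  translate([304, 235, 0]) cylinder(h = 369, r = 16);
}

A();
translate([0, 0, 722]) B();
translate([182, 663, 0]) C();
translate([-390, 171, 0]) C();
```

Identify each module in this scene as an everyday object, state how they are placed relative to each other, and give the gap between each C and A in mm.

Each stool's nearest face is 70 mm from the table's bounding box.

A is a table. B is a picture frame. C is a stool. The picture frame is on top of the table. Two stools sit around the table at the +y, −x sides. The gap between each stool and the table is 70 mm.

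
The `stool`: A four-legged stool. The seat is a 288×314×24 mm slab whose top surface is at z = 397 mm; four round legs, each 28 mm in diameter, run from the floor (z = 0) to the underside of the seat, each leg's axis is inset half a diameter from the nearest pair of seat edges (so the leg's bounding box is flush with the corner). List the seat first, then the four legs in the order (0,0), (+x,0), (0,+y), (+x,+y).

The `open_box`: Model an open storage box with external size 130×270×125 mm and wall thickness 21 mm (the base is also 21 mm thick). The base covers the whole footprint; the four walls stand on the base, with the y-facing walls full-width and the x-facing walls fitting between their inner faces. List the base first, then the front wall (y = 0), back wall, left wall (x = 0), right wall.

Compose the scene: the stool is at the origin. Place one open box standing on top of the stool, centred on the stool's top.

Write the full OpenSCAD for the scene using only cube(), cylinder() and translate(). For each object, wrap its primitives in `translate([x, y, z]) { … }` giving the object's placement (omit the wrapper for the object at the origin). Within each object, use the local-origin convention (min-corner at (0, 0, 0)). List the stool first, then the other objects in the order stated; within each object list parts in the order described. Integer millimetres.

translate([0, 0, 373]) cube([288, 314, 24]);
translate([14, 14, 0]) cylinder(h = 373, r = 14);
translate([274, 14, 0]) cylinder(h = 373, r = 14);
translate([14, 300, 0]) cylinder(h = 373, r = 14);
translate([274, 300, 0]) cylinder(h = 373, r = 14);
translate([79, 22, 397]) {
  cube([130, 270, 21]);
  translate([0, 0, 21]) cube([130, 21, 104]);
  translate([0, 249, 21]) cube([130, 21, 104]);
  translate([0, 21, 21]) cube([21, 228, 104]);
  translate([109, 21, 21]) cube([21, 228, 104]);
}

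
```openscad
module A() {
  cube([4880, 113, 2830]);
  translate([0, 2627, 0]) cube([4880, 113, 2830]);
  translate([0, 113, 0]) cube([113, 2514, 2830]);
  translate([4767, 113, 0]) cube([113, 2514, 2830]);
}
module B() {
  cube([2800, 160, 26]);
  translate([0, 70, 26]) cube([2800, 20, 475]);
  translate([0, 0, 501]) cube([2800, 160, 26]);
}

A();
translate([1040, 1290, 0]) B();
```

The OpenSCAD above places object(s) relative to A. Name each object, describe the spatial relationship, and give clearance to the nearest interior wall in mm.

Clearances: x = 927, y = 1177; minimum 927 mm.

A is a house frame. B is an I-beam. The I-beam sits inside the house frame, centred. The clearance to the nearest interior wall is 927 mm.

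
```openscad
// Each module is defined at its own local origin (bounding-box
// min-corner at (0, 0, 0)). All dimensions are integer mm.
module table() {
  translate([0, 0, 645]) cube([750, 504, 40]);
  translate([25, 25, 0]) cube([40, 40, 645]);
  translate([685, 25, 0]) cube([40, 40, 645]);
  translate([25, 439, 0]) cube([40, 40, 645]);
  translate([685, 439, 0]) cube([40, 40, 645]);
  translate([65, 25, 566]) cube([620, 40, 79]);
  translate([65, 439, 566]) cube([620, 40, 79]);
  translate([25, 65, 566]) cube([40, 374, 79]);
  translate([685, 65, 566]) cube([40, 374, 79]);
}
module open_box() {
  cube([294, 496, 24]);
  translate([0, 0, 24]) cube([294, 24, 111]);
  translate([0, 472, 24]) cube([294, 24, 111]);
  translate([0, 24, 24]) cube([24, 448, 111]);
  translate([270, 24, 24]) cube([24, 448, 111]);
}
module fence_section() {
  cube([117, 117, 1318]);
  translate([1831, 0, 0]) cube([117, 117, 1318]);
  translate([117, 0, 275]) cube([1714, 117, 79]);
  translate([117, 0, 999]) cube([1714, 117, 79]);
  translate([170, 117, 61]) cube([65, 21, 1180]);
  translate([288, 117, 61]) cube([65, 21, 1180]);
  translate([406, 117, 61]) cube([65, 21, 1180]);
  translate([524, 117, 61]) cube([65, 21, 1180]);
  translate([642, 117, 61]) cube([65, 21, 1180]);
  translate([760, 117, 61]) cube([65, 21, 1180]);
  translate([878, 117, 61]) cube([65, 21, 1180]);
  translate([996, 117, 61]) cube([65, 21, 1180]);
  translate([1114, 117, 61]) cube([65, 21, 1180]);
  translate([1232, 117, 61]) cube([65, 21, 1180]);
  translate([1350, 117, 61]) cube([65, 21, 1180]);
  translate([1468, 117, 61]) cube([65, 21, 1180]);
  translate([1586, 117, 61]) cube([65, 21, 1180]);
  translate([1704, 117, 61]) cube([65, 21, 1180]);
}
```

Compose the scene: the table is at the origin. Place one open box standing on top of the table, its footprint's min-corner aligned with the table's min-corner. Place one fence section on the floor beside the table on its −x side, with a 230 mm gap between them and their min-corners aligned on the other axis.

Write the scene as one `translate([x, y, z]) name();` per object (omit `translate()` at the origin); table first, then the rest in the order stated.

table();
translate([0, 0, 685]) open_box();
translate([-2178, 0, 0]) fence_section();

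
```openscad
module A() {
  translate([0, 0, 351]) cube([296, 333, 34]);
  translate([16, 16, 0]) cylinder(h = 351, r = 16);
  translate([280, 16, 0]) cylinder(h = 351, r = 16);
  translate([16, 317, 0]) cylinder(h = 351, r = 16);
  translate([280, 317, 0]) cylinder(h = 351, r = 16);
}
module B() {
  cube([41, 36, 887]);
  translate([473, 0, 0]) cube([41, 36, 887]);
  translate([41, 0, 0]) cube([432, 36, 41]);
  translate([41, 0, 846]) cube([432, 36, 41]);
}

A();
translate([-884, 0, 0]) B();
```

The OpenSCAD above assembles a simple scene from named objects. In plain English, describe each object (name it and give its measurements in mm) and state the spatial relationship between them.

A is a simple wooden stool: a rectangular seat 296 mm (x) by 333 mm (y), 34 mm thick, top face at z = 385 mm, on four round legs, each 32 mm in diameter. The legs rest on z = 0, each leg's axis is inset half a diameter from the nearest pair of seat edges (so the leg's bounding box is flush with the corner).

B is a picture frame with a 432×805 mm rectangular opening (x by z) and a uniform 41 mm border on every side. Frame depth is 36 mm along y. It is built from two vertical stiles running the full outside height and two horizontal rails spanning the gap between the stiles.

The picture frame is on the floor beside the stool on its −x side.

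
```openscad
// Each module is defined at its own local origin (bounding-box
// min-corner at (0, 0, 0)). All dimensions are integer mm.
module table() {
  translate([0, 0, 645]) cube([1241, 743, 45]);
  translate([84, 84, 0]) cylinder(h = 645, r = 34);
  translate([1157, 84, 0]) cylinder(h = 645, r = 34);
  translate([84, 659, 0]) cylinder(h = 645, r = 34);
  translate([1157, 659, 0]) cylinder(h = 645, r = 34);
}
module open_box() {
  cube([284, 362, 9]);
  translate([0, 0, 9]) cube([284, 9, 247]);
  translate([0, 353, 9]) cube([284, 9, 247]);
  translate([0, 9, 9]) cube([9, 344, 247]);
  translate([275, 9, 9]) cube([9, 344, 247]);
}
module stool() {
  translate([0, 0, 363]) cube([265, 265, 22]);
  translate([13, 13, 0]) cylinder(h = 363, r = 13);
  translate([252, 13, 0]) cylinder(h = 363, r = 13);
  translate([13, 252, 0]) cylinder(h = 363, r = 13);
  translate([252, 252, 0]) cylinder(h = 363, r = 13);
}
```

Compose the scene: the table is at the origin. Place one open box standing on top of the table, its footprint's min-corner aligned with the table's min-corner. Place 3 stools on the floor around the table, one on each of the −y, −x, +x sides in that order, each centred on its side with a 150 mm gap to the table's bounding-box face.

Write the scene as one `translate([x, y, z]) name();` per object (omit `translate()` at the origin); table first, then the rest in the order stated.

table();
translate([0, 0, 690]) open_box();
translate([488, -415, 0]) stool();
translate([-415, 239, 0]) stool();
translate([1391, 239, 0]) stool();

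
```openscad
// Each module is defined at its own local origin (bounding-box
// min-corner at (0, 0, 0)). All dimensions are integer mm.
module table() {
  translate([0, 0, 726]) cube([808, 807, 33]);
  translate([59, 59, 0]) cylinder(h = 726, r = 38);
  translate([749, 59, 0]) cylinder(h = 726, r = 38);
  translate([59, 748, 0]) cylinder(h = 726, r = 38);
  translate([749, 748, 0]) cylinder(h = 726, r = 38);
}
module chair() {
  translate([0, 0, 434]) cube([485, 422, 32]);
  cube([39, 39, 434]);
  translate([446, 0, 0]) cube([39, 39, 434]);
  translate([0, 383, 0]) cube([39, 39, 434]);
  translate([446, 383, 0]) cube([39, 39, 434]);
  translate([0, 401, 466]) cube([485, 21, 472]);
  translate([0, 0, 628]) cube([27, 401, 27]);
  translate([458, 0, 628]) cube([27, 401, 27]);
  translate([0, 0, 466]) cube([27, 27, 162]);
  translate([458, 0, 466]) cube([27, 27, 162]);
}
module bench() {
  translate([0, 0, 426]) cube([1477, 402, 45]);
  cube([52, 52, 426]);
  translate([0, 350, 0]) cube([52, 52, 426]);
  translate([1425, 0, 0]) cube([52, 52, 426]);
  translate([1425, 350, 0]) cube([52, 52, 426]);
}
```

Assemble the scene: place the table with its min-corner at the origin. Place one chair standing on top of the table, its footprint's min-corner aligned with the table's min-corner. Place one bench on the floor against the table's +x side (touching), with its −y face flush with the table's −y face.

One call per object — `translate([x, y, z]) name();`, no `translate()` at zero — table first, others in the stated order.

table();
translate([0, 0, 759]) chair();
translate([808, 0, 0]) bench();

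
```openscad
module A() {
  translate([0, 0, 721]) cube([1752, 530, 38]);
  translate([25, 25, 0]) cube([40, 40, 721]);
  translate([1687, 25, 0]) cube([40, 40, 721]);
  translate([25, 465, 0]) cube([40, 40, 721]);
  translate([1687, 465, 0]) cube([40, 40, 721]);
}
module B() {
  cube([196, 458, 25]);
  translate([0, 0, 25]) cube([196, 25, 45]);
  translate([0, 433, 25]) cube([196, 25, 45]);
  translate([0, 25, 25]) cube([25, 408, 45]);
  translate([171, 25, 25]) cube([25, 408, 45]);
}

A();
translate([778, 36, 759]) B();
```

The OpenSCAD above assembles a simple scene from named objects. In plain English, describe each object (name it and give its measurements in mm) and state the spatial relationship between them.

A is a table with a 1752×530 mm rectangular top, 38 mm thick, top surface at z = 759 mm, supported by four 40×40 mm square legs, each inset 25 mm from the nearest pair of top edges, running from the floor.

B is an open-topped rectangular box: outside dimensions 196×458×70 mm, with a uniform wall and base thickness of 25 mm. The base is a full 196×458 slab on the floor; four walls sit on top of the base. The front and back walls (the −y and +y sides) span the full width; the two side walls fit between them.

The open box is on top of the table, centred.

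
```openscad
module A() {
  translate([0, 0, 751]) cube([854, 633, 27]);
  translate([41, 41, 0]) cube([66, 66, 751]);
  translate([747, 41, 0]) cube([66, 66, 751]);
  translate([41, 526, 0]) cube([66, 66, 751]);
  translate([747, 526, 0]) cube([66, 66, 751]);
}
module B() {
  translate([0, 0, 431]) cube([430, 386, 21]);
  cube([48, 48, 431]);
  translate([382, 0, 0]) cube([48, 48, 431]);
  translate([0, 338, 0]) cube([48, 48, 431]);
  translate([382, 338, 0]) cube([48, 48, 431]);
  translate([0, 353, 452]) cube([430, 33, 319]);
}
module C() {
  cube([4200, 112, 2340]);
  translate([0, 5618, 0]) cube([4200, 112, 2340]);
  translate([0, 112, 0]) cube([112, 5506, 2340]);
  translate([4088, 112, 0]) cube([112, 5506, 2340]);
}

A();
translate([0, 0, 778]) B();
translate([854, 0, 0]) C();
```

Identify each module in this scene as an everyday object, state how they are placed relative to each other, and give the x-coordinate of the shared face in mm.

The table's +x face and the house frame's −x face are both at x = 854 mm.

A is a table. B is a chair. C is a house frame. The chair is on top of the table. The house frame is against the table's +x side, with their −y faces flush. The x-coordinate of the shared face is 854 mm.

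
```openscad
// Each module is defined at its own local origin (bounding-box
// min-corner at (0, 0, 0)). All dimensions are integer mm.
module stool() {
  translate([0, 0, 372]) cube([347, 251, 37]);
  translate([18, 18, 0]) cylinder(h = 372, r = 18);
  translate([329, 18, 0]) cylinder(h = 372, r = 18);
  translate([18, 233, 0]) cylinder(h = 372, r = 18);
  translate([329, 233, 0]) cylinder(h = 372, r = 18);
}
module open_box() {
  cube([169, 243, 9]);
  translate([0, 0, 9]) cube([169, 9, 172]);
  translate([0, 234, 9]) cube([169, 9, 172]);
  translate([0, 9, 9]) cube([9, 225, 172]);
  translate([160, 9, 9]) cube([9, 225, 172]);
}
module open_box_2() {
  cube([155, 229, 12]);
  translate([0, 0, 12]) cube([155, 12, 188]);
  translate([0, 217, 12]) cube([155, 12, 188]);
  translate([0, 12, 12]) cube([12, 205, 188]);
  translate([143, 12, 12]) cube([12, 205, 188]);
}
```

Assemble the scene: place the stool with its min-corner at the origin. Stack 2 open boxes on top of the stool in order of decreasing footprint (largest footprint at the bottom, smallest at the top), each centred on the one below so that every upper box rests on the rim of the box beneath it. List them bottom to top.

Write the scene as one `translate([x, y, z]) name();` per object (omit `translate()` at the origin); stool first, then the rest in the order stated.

stool();
translate([89, 4, 409]) open_box();
translate([96, 11, 590]) open_box_2();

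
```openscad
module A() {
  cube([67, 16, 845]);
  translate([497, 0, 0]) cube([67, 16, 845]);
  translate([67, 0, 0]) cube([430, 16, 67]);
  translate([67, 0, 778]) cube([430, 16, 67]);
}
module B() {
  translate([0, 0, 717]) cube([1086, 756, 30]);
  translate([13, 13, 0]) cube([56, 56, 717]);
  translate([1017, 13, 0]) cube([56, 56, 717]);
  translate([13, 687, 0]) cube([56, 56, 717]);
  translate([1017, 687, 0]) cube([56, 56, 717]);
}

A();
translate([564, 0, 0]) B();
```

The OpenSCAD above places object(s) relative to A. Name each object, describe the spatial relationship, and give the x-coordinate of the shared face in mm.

A is a picture frame. B is a table. The table is against the picture frame's +x side, with their −y faces flush. The x-coordinate of the shared face is 564 mm.

The picture frame's +x face and the table's −x face are both at x = 564 mm.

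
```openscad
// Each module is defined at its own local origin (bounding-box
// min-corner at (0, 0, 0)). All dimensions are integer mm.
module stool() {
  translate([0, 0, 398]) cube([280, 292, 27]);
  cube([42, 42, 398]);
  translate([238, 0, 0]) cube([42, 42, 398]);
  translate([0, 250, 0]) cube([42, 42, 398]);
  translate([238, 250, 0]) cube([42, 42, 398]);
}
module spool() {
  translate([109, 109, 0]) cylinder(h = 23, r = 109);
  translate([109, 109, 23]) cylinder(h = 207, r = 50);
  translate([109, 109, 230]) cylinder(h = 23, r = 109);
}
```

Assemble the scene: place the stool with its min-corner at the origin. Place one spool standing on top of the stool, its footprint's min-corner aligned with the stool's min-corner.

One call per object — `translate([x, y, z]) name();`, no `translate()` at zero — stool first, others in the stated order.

stool();
translate([0, 0, 425]) spool();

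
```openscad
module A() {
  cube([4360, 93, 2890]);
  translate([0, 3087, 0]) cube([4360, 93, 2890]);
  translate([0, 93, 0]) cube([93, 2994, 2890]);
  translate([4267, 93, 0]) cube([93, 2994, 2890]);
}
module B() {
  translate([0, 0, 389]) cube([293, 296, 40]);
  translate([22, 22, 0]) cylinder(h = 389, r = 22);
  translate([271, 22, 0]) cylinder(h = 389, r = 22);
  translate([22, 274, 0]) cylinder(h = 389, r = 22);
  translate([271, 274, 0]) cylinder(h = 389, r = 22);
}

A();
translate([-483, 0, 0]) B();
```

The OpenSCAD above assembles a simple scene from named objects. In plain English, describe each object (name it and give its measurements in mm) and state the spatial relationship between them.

A is the wall frame of a small rectangular building: four walls, each 2890 mm tall and 93 mm thick, enclosing a footprint 4360 mm (x) by 3180 mm (y) outside-to-outside, with no floor or roof. The front and back walls (the −y and +y sides) span the full width; the two side walls fit between them.

B is a four-legged stool. The seat is 293×296 mm, 40 mm thick, top at z = 429 mm. It stands on four round legs, each 44 mm in diameter, from z = 0 to the seat underside, each leg's axis is inset half a diameter from the nearest pair of seat edges (so the leg's bounding box is flush with the corner).

The stool is on the floor beside the house frame on its −x side.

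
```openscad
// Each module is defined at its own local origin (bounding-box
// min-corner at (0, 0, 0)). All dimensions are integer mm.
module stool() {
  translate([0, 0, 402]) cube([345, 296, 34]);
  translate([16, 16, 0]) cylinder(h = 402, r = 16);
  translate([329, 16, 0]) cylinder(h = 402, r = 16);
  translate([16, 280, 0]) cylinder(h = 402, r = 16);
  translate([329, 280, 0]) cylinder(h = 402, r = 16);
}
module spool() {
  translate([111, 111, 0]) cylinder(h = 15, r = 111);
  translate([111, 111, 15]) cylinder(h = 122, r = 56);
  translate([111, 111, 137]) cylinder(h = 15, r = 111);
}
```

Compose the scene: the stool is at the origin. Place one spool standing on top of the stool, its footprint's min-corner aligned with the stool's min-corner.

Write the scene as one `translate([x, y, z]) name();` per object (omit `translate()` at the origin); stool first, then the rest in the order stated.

stool();
translate([0, 0, 436]) spool();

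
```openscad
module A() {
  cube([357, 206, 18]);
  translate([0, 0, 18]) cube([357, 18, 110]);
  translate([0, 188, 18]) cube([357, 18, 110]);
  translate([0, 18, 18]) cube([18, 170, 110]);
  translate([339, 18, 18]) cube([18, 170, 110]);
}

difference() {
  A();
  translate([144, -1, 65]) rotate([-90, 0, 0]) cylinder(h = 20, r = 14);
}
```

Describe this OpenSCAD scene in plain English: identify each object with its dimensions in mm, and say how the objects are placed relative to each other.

A is an open-topped rectangular box: outside dimensions 357×206×128 mm, with a uniform wall and base thickness of 18 mm. The base is a full 357×206 slab on the floor; four walls sit on top of the base. The front and back walls (the −y and +y sides) span the full width; the two side walls fit between them.

The open box has a circular hole of radius 14 mm through its front wall, centred at (x = 144, z = 65).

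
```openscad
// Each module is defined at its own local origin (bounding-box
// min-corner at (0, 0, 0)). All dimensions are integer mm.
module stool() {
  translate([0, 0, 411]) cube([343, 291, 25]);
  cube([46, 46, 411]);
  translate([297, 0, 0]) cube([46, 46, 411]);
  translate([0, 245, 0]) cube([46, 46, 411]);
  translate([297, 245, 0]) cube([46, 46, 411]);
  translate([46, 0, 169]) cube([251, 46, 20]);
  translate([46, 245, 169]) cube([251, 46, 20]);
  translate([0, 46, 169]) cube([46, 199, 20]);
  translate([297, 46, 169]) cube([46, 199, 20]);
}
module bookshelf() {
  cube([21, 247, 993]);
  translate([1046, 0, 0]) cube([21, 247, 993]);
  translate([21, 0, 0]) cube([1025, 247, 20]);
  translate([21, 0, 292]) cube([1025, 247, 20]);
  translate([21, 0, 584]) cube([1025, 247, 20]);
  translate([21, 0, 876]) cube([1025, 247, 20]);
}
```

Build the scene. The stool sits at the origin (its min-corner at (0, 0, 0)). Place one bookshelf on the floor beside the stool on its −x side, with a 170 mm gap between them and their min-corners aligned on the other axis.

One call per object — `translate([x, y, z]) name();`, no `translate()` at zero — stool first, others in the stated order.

stool();
translate([-1237, 0, 0]) bookshelf();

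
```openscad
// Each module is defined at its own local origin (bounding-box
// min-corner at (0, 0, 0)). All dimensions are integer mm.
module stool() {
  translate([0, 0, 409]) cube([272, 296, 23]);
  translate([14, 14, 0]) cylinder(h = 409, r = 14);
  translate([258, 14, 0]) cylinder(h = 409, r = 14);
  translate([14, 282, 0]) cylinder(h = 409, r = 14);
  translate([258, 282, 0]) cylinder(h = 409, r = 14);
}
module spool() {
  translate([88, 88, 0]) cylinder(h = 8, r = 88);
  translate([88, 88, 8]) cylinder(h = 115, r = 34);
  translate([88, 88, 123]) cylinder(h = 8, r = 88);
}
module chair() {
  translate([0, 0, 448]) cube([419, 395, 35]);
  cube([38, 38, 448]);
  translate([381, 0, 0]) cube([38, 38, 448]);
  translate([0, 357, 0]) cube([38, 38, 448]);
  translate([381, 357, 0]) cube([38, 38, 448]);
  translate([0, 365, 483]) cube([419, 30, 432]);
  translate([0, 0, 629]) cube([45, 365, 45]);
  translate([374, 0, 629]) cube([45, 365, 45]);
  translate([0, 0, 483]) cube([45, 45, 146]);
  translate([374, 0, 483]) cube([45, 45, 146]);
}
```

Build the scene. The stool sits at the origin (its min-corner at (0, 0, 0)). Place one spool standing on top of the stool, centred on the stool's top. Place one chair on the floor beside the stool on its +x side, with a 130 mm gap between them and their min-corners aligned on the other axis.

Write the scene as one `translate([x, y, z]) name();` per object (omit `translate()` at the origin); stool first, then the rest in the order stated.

stool();
translate([48, 60, 432]) spool();
translate([402, 0, 0]) chair();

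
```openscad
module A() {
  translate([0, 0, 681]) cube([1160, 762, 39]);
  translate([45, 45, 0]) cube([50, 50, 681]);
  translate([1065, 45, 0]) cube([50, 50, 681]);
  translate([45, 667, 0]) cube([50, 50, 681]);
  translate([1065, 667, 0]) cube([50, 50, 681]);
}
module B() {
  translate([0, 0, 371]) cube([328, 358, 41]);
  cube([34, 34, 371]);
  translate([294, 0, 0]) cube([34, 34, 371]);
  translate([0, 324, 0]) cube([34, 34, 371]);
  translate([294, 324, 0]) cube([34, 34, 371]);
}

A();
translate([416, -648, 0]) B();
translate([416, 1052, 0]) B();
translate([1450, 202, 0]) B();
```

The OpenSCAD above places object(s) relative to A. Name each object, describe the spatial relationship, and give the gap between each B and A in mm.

Each stool's nearest face is 290 mm from the table's bounding box.

A is a table. B is a stool. Three stools sit around the table at the −y, +y, +x sides. The gap between each stool and the table is 290 mm.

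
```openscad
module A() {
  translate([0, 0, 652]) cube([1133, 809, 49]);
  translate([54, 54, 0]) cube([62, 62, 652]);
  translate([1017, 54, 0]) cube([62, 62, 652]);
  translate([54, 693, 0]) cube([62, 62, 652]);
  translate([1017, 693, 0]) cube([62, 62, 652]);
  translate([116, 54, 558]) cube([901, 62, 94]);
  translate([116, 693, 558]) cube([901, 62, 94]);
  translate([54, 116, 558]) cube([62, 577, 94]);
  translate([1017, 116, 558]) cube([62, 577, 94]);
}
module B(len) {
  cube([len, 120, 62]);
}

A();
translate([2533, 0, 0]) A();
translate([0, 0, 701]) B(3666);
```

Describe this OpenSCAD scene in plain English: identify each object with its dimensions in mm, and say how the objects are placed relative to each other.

A is a table: top 1133 mm (x) × 809 mm (y), 49 mm thick, upper face at z = 701 mm, on four 62×62 mm square legs, each inset 54 mm from the nearest pair of top edges, running from z = 0 to the bottom of the top. Four apron rails, 62 mm thick and 94 mm tall, run between adjacent legs with their top edges flush with the underside of the top and their outer faces flush with the legs' outer faces.

B is a rectangular beam 3666 mm long (x), 120 mm deep (y), 62 mm thick (z).

The beam spans the tops of two tables placed 1400 mm apart, resting at z = 701 mm.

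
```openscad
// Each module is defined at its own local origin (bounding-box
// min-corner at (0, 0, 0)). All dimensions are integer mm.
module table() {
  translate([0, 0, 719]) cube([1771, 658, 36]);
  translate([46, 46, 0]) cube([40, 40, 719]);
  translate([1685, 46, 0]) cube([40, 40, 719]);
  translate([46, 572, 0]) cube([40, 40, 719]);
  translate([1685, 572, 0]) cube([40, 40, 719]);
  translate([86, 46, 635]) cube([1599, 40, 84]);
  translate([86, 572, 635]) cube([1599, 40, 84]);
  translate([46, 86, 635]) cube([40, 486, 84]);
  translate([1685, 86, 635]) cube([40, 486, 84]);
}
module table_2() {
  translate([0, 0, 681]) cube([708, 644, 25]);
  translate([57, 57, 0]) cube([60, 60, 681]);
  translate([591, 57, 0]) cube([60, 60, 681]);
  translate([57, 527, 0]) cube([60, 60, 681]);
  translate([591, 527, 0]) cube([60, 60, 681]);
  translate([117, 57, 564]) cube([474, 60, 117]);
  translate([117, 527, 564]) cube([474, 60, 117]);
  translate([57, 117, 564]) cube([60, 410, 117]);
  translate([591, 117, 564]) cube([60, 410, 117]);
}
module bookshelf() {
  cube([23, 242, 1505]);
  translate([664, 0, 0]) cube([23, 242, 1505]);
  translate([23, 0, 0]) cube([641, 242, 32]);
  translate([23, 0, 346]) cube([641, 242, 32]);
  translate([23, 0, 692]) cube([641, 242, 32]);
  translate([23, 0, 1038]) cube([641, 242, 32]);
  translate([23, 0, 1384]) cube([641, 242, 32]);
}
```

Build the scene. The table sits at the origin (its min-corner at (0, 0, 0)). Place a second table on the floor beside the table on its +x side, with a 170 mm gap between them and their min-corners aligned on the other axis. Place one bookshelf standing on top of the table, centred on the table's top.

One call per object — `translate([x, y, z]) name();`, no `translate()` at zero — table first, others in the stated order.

table();
translate([1941, 0, 0]) table_2();
translate([542, 208, 755]) bookshelf();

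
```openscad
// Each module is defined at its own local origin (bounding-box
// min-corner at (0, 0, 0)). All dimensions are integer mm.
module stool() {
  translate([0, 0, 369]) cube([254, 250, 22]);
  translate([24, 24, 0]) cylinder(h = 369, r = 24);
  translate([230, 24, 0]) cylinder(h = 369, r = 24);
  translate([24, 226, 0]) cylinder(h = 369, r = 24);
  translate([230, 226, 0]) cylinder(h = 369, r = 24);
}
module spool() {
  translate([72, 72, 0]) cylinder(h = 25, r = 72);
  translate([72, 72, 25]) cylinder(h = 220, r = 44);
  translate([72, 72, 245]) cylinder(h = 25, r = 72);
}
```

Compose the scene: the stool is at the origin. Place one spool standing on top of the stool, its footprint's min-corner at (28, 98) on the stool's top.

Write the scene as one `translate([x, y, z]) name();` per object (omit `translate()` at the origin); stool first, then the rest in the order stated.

stool();
translate([28, 98, 391]) spool();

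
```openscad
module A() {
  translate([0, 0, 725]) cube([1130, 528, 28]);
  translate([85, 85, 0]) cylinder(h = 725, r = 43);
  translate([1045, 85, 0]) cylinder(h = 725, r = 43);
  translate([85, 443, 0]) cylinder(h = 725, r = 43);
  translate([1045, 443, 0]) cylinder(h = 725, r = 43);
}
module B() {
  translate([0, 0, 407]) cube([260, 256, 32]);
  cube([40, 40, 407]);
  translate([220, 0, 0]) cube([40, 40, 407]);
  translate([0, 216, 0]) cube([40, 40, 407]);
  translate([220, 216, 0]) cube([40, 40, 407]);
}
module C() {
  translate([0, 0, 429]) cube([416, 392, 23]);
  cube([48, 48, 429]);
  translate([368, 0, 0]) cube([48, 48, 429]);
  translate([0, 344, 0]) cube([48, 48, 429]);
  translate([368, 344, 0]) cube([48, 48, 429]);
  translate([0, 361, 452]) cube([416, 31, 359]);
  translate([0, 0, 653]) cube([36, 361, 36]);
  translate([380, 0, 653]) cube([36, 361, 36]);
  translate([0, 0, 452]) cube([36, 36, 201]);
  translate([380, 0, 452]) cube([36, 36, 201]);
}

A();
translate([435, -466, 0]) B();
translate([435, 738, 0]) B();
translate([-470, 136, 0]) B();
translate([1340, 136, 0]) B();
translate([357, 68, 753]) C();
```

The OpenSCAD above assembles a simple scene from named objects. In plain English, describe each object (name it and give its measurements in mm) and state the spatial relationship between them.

A is a rectangular dining table. The top is 1130×528×28 mm with its upper surface at z = 753 mm. It stands on four round legs of 86 mm diameter, each leg's bounding box inset 42 mm from the nearest pair of top edges, running from the floor to the underside of the top.

B is a simple wooden stool: a rectangular seat 260 mm (x) by 256 mm (y), 32 mm thick, top face at z = 439 mm, on four square legs, each 40×40 mm in cross-section. The legs rest on z = 0, each flush with a corner of the seat.

C is a chair: 416×392 mm seat, 23 mm thick, top at z = 452 mm, on four 48 mm square corner legs flush with the seat edges. A 31 mm thick backrest slab spans the full seat width, extending 359 mm above the seat top, its back face flush with the seat's +y edge. Two armrests of 36×36 mm section run along each side from the seat's front edge to the front of the backrest, top faces 237 mm above the seat top and outer faces flush with the seat's x-edges; a 36×36 mm post under the front of each armrest stands on the seat at the front corner.

Four stools sit around the table at the −y, +y, −x, +x sides. The chair is on top of the table, centred.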